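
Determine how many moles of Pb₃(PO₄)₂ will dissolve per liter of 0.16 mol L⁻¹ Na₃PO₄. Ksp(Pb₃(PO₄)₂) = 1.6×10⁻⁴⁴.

2.8×10⁻¹⁵ M

Pb₃(PO₄)₂(s) ⇌ 3 Pb²⁺(aq) + 2 PO₄³⁻(aq)
The solution already contains PO₄³⁻ at 0.16 mol L⁻¹. Let s be the molar solubility of Pb₃(PO₄)₂.
[PO₄³⁻] ≈ 0.16 mol L⁻¹ (common ion dominates); [Pb²⁺] = 3s.
Ksp = [Pb²⁺]^3[PO₄³⁻]^2 = (3s)^3(0.16)^2
(3s)^3 = 1.6×10⁻⁴⁴ / (0.16)^2 = 6.3×10⁻⁴³
s = 2.8×10⁻¹⁵ mol L⁻¹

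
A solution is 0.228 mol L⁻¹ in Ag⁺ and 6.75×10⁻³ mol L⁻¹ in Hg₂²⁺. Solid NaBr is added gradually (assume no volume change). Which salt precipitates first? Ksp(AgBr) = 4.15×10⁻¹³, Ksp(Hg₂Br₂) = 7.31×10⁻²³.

AgBr

The threshold for precipitation is Q = Ksp.
For AgBr: [Br⁻] = (Ksp/[Ag⁺]) = 1.82×10⁻¹² mol L⁻¹
For Hg₂Br₂: [Br⁻] = (Ksp/[Hg₂²⁺])^(1/2) = 1.04×10⁻¹⁰ mol L⁻¹
Since AgBr needs less Br⁻ to reach saturation, it precipitates first.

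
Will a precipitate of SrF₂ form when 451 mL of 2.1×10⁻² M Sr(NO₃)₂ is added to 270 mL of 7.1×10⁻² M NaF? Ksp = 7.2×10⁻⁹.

After mixing, V = 451 mL + 270 mL = 721 mL.
[Sr²⁺] = (2.1×10⁻²)(451)/721 = 1.3×10⁻² M
[F⁻] = (7.1×10⁻²)(270)/721 = 2.7×10⁻² M
Q = [Sr²⁺][F⁻]^2 = 9.3×10⁻⁶
Because Q > Ksp (9.3×10⁻⁶ vs 7.2×10⁻⁹), a precipitate of SrF₂ forms.

Yes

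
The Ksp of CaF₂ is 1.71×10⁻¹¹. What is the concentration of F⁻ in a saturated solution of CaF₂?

3.25×10⁻⁴ M

CaF₂(s) ⇌ Ca²⁺(aq) + 2 F⁻(aq)
For each mole of CaF₂ that dissolves per liter, [Ca²⁺] = s and [F⁻] = 2s; let s denote this solubility.
Ksp = [Ca²⁺][F⁻]^2 = s · (2s)^2 = 4s^3 = 1.71×10⁻¹¹
s = 1.62×10⁻⁴ mol L⁻¹
[F⁻] = 2s = 3.25×10⁻⁴ mol L⁻¹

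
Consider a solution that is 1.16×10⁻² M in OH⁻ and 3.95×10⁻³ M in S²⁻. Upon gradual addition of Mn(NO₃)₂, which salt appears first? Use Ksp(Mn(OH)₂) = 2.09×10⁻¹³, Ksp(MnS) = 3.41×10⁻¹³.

Precipitation of each salt begins when its ion product equals Ksp.
For Mn(OH)₂: [Mn²⁺] = (Ksp/[OH⁻]^2) = 1.55×10⁻⁹ M
For MnS: [Mn²⁺] = (Ksp/[S²⁻]) = 8.63×10⁻¹¹ M
The smaller threshold [Mn²⁺] is reached first, so MnS precipitates first.

MnS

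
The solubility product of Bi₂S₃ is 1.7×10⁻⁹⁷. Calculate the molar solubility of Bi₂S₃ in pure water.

1.7×10⁻²⁰ M

Bi₂S₃(s) ⇌ 2 Bi³⁺(aq) + 3 S²⁻(aq)
For each mole of Bi₂S₃ that dissolves per liter, [Bi³⁺] = 2s and [S²⁻] = 3s; let s denote this solubility.
Ksp = [Bi³⁺]^2[S²⁻]^3 = (2s)^2 · (3s)^3 = 108s^5
108s^5 = 1.7×10⁻⁹⁷  ⇒  s^5 = 1.6×10⁻⁹⁹
s = 1.7×10⁻²⁰ M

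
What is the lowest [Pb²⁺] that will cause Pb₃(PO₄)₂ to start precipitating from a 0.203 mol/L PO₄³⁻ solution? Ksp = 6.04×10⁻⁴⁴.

1.14×10⁻¹⁴ M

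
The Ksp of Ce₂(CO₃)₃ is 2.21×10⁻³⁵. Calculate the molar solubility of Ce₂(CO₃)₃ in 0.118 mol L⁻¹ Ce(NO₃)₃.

3.89×10⁻¹² M

Ce₂(CO₃)₃(s) ⇌ 2 Ce³⁺(aq) + 3 CO₃²⁻(aq)
Let s be the solubility of Ce₂(CO₃)₃ here. The common ion gives [Ce³⁺] ≈ 0.118 mol L⁻¹, and [CO₃²⁻] = 3s.
Ksp = [Ce³⁺]^2[CO₃²⁻]^3 = (0.118)^2(3s)^3
(3s)^3 = 2.21×10⁻³⁵ / (0.118)^2 = 1.59×10⁻³³
s = 3.89×10⁻¹² mol L⁻¹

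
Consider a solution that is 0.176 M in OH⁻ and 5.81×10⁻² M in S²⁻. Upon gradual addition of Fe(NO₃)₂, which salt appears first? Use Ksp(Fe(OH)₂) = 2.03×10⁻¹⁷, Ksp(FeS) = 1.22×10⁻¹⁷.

FeS

A salt starts to precipitate once the ion product Q reaches its Ksp.
For Fe(OH)₂: [Fe²⁺] = (Ksp/[OH⁻]^2) = 6.55×10⁻¹⁶ M
For FeS: [Fe²⁺] = (Ksp/[S²⁻]) = 2.10×10⁻¹⁶ M
FeS requires the lower [Fe²⁺], so it precipitates first.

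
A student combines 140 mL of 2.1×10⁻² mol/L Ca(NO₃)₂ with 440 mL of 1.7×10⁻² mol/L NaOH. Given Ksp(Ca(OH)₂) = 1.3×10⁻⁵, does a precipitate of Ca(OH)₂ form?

No

Total volume after mixing = 140 + 440 = 580 mL.
[Ca²⁺] = (2.1×10⁻²)(140)/580 = 5.1×10⁻³ mol/L
[OH⁻] = (1.7×10⁻²)(440)/580 = 1.3×10⁻² mol/L
Q = [Ca²⁺][OH⁻]^2 = 8.4×10⁻⁷
Q = 8.4×10⁻⁷ < Ksp = 1.3×10⁻⁵, so the solution is unsaturated and no precipitate forms.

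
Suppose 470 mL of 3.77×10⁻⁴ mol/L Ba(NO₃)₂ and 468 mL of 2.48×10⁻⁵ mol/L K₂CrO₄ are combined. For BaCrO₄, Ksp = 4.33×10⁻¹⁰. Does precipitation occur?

Yes

After mixing, V = 470 mL + 468 mL = 938 mL.
[Ba²⁺] = (3.77×10⁻⁴)(470)/938 = 1.89×10⁻⁴ mol/L
[CrO₄²⁻] = (2.48×10⁻⁵)(468)/938 = 1.24×10⁻⁵ mol/L
Q = [Ba²⁺][CrO₄²⁻] = 2.34×10⁻⁹
Because Q > Ksp (2.34×10⁻⁹ vs 4.33×10⁻¹⁰), a precipitate of BaCrO₄ forms.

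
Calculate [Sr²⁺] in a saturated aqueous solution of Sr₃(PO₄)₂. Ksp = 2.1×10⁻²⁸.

Sr₃(PO₄)₂(s) ⇌ 3 Sr²⁺(aq) + 2 PO₄³⁻(aq)
With molar solubility s: [Sr²⁺] = 3s, [PO₄³⁻] = 2s.
Ksp = [Sr²⁺]^3[PO₄³⁻]^2 = (3s)^3 · (2s)^2 = 108s^5 = 2.1×10⁻²⁸
s = 1.1×10⁻⁶ mol/L
[Sr²⁺] = 3s = 3.4×10⁻⁶ mol/L

3.4×10⁻⁶ M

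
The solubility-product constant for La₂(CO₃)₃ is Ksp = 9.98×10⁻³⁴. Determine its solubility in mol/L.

La₂(CO₃)₃(s) ⇌ 2 La³⁺(aq) + 3 CO₃²⁻(aq)
If s mol/L of La₂(CO₃)₃ dissolves, [La³⁺] = 2s and [CO₃²⁻] = 3s.
Ksp = [La³⁺]^2[CO₃²⁻]^3 = (2s)^2 · (3s)^3 = 108s^5
108s^5 = 9.98×10⁻³⁴  ⇒  s^5 = 9.24×10⁻³⁶
s = 9.84×10⁻⁸ mol L⁻¹

9.84×10⁻⁸ M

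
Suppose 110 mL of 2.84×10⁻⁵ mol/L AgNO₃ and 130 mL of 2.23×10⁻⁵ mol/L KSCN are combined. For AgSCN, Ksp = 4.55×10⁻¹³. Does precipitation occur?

The combined volume is 240 mL.
[Ag⁺] = (2.84×10⁻⁵)(110)/240 = 1.30×10⁻⁵ mol/L
[SCN⁻] = (2.23×10⁻⁵)(130)/240 = 1.21×10⁻⁵ mol/L
Q = [Ag⁺][SCN⁻] = 1.57×10⁻¹⁰
Since Q (1.57×10⁻¹⁰) exceeds Ksp (4.55×10⁻¹³), AgSCN will precipitate.

Yes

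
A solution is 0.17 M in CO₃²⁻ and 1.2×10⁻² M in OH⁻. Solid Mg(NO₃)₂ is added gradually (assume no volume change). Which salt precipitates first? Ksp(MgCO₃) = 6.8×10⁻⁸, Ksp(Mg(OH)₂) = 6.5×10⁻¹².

Mg(OH)₂

Precipitation of each salt begins when its ion product equals Ksp.
For MgCO₃: [Mg²⁺] = (Ksp/[CO₃²⁻]) = 4.0×10⁻⁷ M
For Mg(OH)₂: [Mg²⁺] = (Ksp/[OH⁻]^2) = 4.5×10⁻⁸ M
Mg(OH)₂ requires the lower [Mg²⁺], so it precipitates first.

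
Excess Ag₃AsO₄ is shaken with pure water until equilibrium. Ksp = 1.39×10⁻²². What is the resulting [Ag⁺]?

4.52×10⁻⁶ M

Ag₃AsO₄(s) ⇌ 3 Ag⁺(aq) + AsO₄³⁻(aq)
For each mole of Ag₃AsO₄ that dissolves per liter, [Ag⁺] = 3s and [AsO₄³⁻] = s; let s denote this solubility.
Ksp = [Ag⁺]^3[AsO₄³⁻] = (3s)^3 · s = 27s^4 = 1.39×10⁻²²
s = 1.51×10⁻⁶ mol L⁻¹
[Ag⁺] = 3s = 4.52×10⁻⁶ mol L⁻¹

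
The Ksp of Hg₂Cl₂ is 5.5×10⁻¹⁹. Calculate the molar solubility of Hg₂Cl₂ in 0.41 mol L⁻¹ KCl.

3.3×10⁻¹⁸ M

Hg₂Cl₂(s) ⇌ Hg₂²⁺(aq) + 2 Cl⁻(aq)
The solution already contains Cl⁻ at 0.41 mol L⁻¹. Let s be the molar solubility of Hg₂Cl₂.
[Cl⁻] ≈ 0.41 mol L⁻¹ (common ion dominates); [Hg₂²⁺] = s.
Ksp = [Hg₂²⁺][Cl⁻]^2 = s(0.41)^2
s = 5.5×10⁻¹⁹ / (0.41)^2 = 3.3×10⁻¹⁸
s = 3.3×10⁻¹⁸ mol L⁻¹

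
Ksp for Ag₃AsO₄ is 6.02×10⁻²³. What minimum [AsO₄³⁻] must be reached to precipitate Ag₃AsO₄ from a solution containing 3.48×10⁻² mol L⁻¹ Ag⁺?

The threshold for precipitation is Q = Ksp.
Ag₃AsO₄(s) ⇌ 3 Ag⁺(aq) + AsO₄³⁻(aq)
Ksp = [Ag⁺]^3[AsO₄³⁻] = [AsO₄³⁻](3.48×10⁻²)^3
[AsO₄³⁻] = 6.02×10⁻²³ / (3.48×10⁻²)^3 = 1.43×10⁻¹⁸
[AsO₄³⁻] = 1.43×10⁻¹⁸ mol L⁻¹

1.43×10⁻¹⁸ M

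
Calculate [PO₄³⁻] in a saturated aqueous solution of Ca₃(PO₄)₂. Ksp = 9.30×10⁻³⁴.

Ca₃(PO₄)₂(s) ⇌ 3 Ca²⁺(aq) + 2 PO₄³⁻(aq)
For each mole of Ca₃(PO₄)₂ that dissolves per liter, [Ca²⁺] = 3s and [PO₄³⁻] = 2s; let s denote this solubility.
Ksp = [Ca²⁺]^3[PO₄³⁻]^2 = (3s)^3 · (2s)^2 = 108s^5 = 9.30×10⁻³⁴
s = 9.71×10⁻⁸ M
[PO₄³⁻] = 2s = 1.94×10⁻⁷ M

1.94×10⁻⁷ M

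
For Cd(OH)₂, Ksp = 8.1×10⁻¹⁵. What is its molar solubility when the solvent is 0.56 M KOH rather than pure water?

Cd(OH)₂(s) ⇌ Cd²⁺(aq) + 2 OH⁻(aq)
OH⁻ is already present at 0.56 M. If s mol/L of Cd(OH)₂ dissolves, [Cd²⁺] = s while [OH⁻] ≈ 0.56 M.
Ksp = [Cd²⁺][OH⁻]^2 = s(0.56)^2
s = 8.1×10⁻¹⁵ / (0.56)^2 = 2.6×10⁻¹⁴
s = 2.6×10⁻¹⁴ M

2.6×10⁻¹⁴ M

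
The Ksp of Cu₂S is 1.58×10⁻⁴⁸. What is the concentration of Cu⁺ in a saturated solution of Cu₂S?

1.47×10⁻¹⁶ M

Cu₂S(s) ⇌ 2 Cu⁺(aq) + S²⁻(aq)
With molar solubility s: [Cu⁺] = 2s, [S²⁻] = s.
Ksp = [Cu⁺]^2[S²⁻] = (2s)^2 · s = 4s^3 = 1.58×10⁻⁴⁸
s = 7.34×10⁻¹⁷ mol L⁻¹
[Cu⁺] = 2s = 1.47×10⁻¹⁶ mol L⁻¹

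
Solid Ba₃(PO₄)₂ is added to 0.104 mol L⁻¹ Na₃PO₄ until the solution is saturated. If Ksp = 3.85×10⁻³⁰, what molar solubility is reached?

Ba₃(PO₄)₂(s) ⇌ 3 Ba²⁺(aq) + 2 PO₄³⁻(aq)
PO₄³⁻ is already present at 0.104 mol L⁻¹. If s mol/L of Ba₃(PO₄)₂ dissolves, [Ba²⁺] = 3s while [PO₄³⁻] ≈ 0.104 mol L⁻¹.
Ksp = [Ba²⁺]^3[PO₄³⁻]^2 = (3s)^3(0.104)^2
(3s)^3 = 3.85×10⁻³⁰ / (0.104)^2 = 3.56×10⁻²⁸
s = 2.36×10⁻¹⁰ mol L⁻¹

2.36×10⁻¹⁰ M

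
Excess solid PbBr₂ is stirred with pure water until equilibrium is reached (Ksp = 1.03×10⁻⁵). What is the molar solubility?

PbBr₂(s) ⇌ Pb²⁺(aq) + 2 Br⁻(aq)
For each mole of PbBr₂ that dissolves per liter, [Pb²⁺] = s and [Br⁻] = 2s; let s denote this solubility.
Ksp = [Pb²⁺][Br⁻]^2 = s · (2s)^2 = 4s^3
4s^3 = 1.03×10⁻⁵  ⇒  s^3 = 2.58×10⁻⁶
s = (2.58×10⁻⁶)^(1/3) = 1.37×10⁻² mol/L

1.37×10⁻² M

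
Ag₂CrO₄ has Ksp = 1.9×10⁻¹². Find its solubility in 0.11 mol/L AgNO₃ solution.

Ag₂CrO₄(s) ⇌ 2 Ag⁺(aq) + CrO₄²⁻(aq)
With Ag⁺ already at 0.11 mol/L and s small, take [Ag⁺] ≈ 0.11 mol/L and [CrO₄²⁻] = s.
Ksp = [Ag⁺]^2[CrO₄²⁻] = (0.11)^2s
s = 1.9×10⁻¹² / (0.11)^2 = 1.6×10⁻¹⁰
s = 1.6×10⁻¹⁰ mol/L

1.6×10⁻¹⁰ M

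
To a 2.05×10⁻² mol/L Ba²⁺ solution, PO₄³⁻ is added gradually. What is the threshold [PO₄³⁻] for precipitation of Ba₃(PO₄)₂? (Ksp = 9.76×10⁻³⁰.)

1.06×10⁻¹² M

The threshold for precipitation is Q = Ksp.
Ba₃(PO₄)₂(s) ⇌ 3 Ba²⁺(aq) + 2 PO₄³⁻(aq)
Ksp = [Ba²⁺]^3[PO₄³⁻]^2 = [PO₄³⁻]^2(2.05×10⁻²)^3
[PO₄³⁻]^2 = 9.76×10⁻³⁰ / (2.05×10⁻²)^3 = 1.13×10⁻²⁴
[PO₄³⁻] = 1.06×10⁻¹² mol/L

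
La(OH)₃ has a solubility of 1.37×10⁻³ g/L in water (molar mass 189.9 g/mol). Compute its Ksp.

Ksp = 7.31×10⁻²⁰

Convert to molarity: s = 1.37×10⁻³ / 189.9 = 7.2143×10⁻⁶ mol/L
La(OH)₃(s) ⇌ La³⁺(aq) + 3 OH⁻(aq)
If s mol/L of La(OH)₃ dissolves, [La³⁺] = s and [OH⁻] = 3s.
Ksp = [La³⁺][OH⁻]^3 = s · (3s)^3 = 27s^4
Ksp = 27 × (7.2143×10⁻⁶)^4 = 7.31×10⁻²⁰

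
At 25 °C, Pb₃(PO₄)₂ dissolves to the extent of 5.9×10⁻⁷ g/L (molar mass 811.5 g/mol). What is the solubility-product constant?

Ksp = 2.2×10⁻⁴⁴

Convert to molarity: s = 5.9×10⁻⁷ / 811.5 = 7.270×10⁻¹⁰ mol/L
Pb₃(PO₄)₂(s) ⇌ 3 Pb²⁺(aq) + 2 PO₄³⁻(aq)
Call the molar solubility s, so that [Pb²⁺] = 3s and [PO₄³⁻] = 2s.
Ksp = [Pb²⁺]^3[PO₄³⁻]^2 = (3s)^3 · (2s)^2 = 108s^5
Ksp = 108 × (7.270×10⁻¹⁰)^5 = 2.2×10⁻⁴⁴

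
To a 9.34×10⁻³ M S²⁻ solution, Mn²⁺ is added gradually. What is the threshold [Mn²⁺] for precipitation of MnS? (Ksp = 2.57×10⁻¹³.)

2.75×10⁻¹¹ M

Each salt precipitates once Q = Ksp for that salt.
MnS(s) ⇌ Mn²⁺(aq) + S²⁻(aq)
Ksp = [Mn²⁺][S²⁻] = [Mn²⁺](9.34×10⁻³)
[Mn²⁺] = 2.57×10⁻¹³ / (9.34×10⁻³) = 2.75×10⁻¹¹
[Mn²⁺] = 2.75×10⁻¹¹ M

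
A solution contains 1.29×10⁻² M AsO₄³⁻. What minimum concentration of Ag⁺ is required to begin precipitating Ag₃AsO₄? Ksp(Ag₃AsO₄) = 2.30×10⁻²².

2.61×10⁻⁷ M

Precipitation of each salt begins when its ion product equals Ksp.
Ag₃AsO₄(s) ⇌ 3 Ag⁺(aq) + AsO₄³⁻(aq)
Ksp = [Ag⁺]^3[AsO₄³⁻] = [Ag⁺]^3(1.29×10⁻²)
[Ag⁺]^3 = 2.30×10⁻²² / (1.29×10⁻²) = 1.78×10⁻²⁰
[Ag⁺] = 2.61×10⁻⁷ M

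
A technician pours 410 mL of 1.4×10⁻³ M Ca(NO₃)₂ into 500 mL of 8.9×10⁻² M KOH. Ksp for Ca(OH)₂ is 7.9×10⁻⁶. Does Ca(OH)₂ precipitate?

No

After mixing, V = 410 mL + 500 mL = 910 mL.
[Ca²⁺] = (1.4×10⁻³)(410)/910 = 6.3×10⁻⁴ M
[OH⁻] = (8.9×10⁻²)(500)/910 = 4.9×10⁻² M
Q = [Ca²⁺][OH⁻]^2 = 1.5×10⁻⁶
Since Q (1.5×10⁻⁶) is less than Ksp (7.9×10⁻⁶), no Ca(OH)₂ precipitates.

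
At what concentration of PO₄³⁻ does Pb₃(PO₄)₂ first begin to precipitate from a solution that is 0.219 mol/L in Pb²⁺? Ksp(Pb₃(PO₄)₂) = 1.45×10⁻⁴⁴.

1.17×10⁻²¹ M

Each salt precipitates once Q = Ksp for that salt.
Pb₃(PO₄)₂(s) ⇌ 3 Pb²⁺(aq) + 2 PO₄³⁻(aq)
Ksp = [Pb²⁺]^3[PO₄³⁻]^2 = [PO₄³⁻]^2(0.219)^3
[PO₄³⁻]^2 = 1.45×10⁻⁴⁴ / (0.219)^3 = 1.38×10⁻⁴²
[PO₄³⁻] = 1.17×10⁻²¹ mol/L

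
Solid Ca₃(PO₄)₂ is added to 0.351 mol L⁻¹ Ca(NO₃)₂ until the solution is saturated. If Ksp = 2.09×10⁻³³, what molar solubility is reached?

1.10×10⁻¹⁶ M

Ca₃(PO₄)₂(s) ⇌ 3 Ca²⁺(aq) + 2 PO₄³⁻(aq)
Ca²⁺ is already present at 0.351 mol L⁻¹. If s mol/L of Ca₃(PO₄)₂ dissolves, [PO₄³⁻] = 2s while [Ca²⁺] ≈ 0.351 mol L⁻¹.
Ksp = [Ca²⁺]^3[PO₄³⁻]^2 = (0.351)^3(2s)^2
(2s)^2 = 2.09×10⁻³³ / (0.351)^3 = 4.83×10⁻³²
s = 1.10×10⁻¹⁶ mol L⁻¹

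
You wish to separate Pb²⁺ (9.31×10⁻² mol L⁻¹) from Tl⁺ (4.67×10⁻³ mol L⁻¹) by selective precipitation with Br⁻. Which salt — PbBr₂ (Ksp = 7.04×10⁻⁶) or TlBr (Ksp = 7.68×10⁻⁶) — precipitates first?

TlBr

A salt starts to precipitate once the ion product Q reaches its Ksp.
For PbBr₂: [Br⁻] = (Ksp/[Pb²⁺])^(1/2) = 8.70×10⁻³ mol L⁻¹
For TlBr: [Br⁻] = (Ksp/[Tl⁺]) = 1.64×10⁻³ mol L⁻¹
Since TlBr needs less Br⁻ to reach saturation, it precipitates first.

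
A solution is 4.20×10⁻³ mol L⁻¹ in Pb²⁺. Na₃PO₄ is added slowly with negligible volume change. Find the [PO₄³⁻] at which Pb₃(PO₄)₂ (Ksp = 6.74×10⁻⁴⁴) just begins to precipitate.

The threshold for precipitation is Q = Ksp.
Pb₃(PO₄)₂(s) ⇌ 3 Pb²⁺(aq) + 2 PO₄³⁻(aq)
Ksp = [Pb²⁺]^3[PO₄³⁻]^2 = [PO₄³⁻]^2(4.20×10⁻³)^3
[PO₄³⁻]^2 = 6.74×10⁻⁴⁴ / (4.20×10⁻³)^3 = 9.10×10⁻³⁷
[PO₄³⁻] = 9.54×10⁻¹⁹ mol L⁻¹

9.54×10⁻¹⁹ M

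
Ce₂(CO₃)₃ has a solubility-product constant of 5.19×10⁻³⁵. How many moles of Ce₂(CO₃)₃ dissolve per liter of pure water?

Ce₂(CO₃)₃(s) ⇌ 2 Ce³⁺(aq) + 3 CO₃²⁻(aq)
If s mol/L of Ce₂(CO₃)₃ dissolves, [Ce³⁺] = 2s and [CO₃²⁻] = 3s.
Ksp = [Ce³⁺]^2[CO₃²⁻]^3 = (2s)^2 · (3s)^3 = 108s^5
108s^5 = 5.19×10⁻³⁵  ⇒  s^5 = 4.81×10⁻³⁷
s = (4.81×10⁻³⁷)^(1/5) = 5.45×10⁻⁸ mol/L

5.45×10⁻⁸ M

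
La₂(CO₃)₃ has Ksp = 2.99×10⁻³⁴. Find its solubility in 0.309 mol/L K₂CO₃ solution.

5.03×10⁻¹⁷ M

La₂(CO₃)₃(s) ⇌ 2 La³⁺(aq) + 3 CO₃²⁻(aq)
Let s be the solubility of La₂(CO₃)₃ here. The common ion gives [CO₃²⁻] ≈ 0.309 mol/L, and [La³⁺] = 2s.
Ksp = [La³⁺]^2[CO₃²⁻]^3 = (2s)^2(0.309)^3
(2s)^2 = 2.99×10⁻³⁴ / (0.309)^3 = 1.01×10⁻³²
s = 5.03×10⁻¹⁷ mol/L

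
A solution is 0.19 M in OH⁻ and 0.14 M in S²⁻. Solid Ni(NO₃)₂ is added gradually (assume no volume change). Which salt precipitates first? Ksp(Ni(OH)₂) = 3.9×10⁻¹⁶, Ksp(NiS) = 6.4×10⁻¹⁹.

NiS

Precipitation of each salt begins when its ion product equals Ksp.
For Ni(OH)₂: [Ni²⁺] = (Ksp/[OH⁻]^2) = 1.1×10⁻¹⁴ M
For NiS: [Ni²⁺] = (Ksp/[S²⁻]) = 4.6×10⁻¹⁸ M
The smaller threshold [Ni²⁺] is reached first, so NiS precipitates first.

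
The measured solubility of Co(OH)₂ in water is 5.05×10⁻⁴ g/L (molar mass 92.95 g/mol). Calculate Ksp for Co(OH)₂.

Molar solubility s = (5.05×10⁻⁴ g/L) / (92.95 g/mol) = 5.4330×10⁻⁶ mol/L
Co(OH)₂(s) ⇌ Co²⁺(aq) + 2 OH⁻(aq)
If s mol/L of Co(OH)₂ dissolves, [Co²⁺] = s and [OH⁻] = 2s.
Ksp = [Co²⁺][OH⁻]^2 = s · (2s)^2 = 4s^3
Ksp = 4 × (5.4330×10⁻⁶)^3 = 6.41×10⁻¹⁶

Ksp = 6.41×10⁻¹⁶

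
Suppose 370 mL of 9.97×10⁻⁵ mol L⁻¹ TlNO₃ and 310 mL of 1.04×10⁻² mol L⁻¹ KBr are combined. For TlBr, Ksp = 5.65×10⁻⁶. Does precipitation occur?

No

Total volume after mixing = 370 + 310 = 680 mL.
[Tl⁺] = (9.97×10⁻⁵)(370)/680 = 5.42×10⁻⁵ mol L⁻¹
[Br⁻] = (1.04×10⁻²)(310)/680 = 4.74×10⁻³ mol L⁻¹
Q = [Tl⁺][Br⁻] = 2.57×10⁻⁷
Q = 2.57×10⁻⁷ < Ksp = 5.65×10⁻⁶, so the solution is unsaturated and no precipitate forms.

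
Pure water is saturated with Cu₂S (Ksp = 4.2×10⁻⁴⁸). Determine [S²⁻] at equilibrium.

1.0×10⁻¹⁶ M

Cu₂S(s) ⇌ 2 Cu⁺(aq) + S²⁻(aq)
If s mol/L of Cu₂S dissolves, [Cu⁺] = 2s and [S²⁻] = s.
Ksp = [Cu⁺]^2[S²⁻] = (2s)^2 · s = 4s^3 = 4.2×10⁻⁴⁸
s = 1.0×10⁻¹⁶ M
[S²⁻] = s = 1.0×10⁻¹⁶ M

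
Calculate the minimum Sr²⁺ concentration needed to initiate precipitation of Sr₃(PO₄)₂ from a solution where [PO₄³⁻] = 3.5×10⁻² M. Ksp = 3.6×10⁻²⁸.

6.6×10⁻⁹ M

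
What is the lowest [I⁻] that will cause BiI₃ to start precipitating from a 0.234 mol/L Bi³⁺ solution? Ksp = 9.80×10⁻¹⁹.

1.61×10⁻⁶ M

A salt starts to precipitate once the ion product Q reaches its Ksp.
BiI₃(s) ⇌ Bi³⁺(aq) + 3 I⁻(aq)
Ksp = [Bi³⁺][I⁻]^3 = [I⁻]^3(0.234)
[I⁻]^3 = 9.80×10⁻¹⁹ / (0.234) = 4.19×10⁻¹⁸
[I⁻] = 1.61×10⁻⁶ mol/L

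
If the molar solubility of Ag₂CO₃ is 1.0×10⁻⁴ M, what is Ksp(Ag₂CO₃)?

Ksp = 4.0×10⁻¹²

Ag₂CO₃(s) ⇌ 2 Ag⁺(aq) + CO₃²⁻(aq)
With molar solubility s: [Ag⁺] = 2s, [CO₃²⁻] = s.
Ksp = [Ag⁺]^2[CO₃²⁻] = (2s)^2 · s = 4s^3
Ksp = 4 × (1.0×10⁻⁴)^3 = 4.0×10⁻¹²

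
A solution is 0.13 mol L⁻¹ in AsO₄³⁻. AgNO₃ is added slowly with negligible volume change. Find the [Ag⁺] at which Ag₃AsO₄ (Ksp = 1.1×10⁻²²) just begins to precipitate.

9.5×10⁻⁸ M

A salt starts to precipitate once the ion product Q reaches its Ksp.
Ag₃AsO₄(s) ⇌ 3 Ag⁺(aq) + AsO₄³⁻(aq)
Ksp = [Ag⁺]^3[AsO₄³⁻] = [Ag⁺]^3(0.13)
[Ag⁺]^3 = 1.1×10⁻²² / (0.13) = 8.5×10⁻²²
[Ag⁺] = 9.5×10⁻⁸ mol L⁻¹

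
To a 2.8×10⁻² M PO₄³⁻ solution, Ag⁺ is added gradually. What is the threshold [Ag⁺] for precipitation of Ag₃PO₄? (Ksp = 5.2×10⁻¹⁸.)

5.7×10⁻⁶ M

Each salt precipitates once Q = Ksp for that salt.
Ag₃PO₄(s) ⇌ 3 Ag⁺(aq) + PO₄³⁻(aq)
Ksp = [Ag⁺]^3[PO₄³⁻] = [Ag⁺]^3(2.8×10⁻²)
[Ag⁺]^3 = 5.2×10⁻¹⁸ / (2.8×10⁻²) = 1.9×10⁻¹⁶
[Ag⁺] = 5.7×10⁻⁶ M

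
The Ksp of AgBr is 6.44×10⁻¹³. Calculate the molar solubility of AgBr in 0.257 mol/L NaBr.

2.51×10⁻¹² M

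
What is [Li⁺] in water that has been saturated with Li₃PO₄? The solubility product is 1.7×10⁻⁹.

Li₃PO₄(s) ⇌ 3 Li⁺(aq) + PO₄³⁻(aq)
Let s be the molar solubility. Then [Li⁺] = 3s and [PO₄³⁻] = s.
Ksp = [Li⁺]^3[PO₄³⁻] = (3s)^3 · s = 27s^4 = 1.7×10⁻⁹
s = 2.8×10⁻³ mol L⁻¹
[Li⁺] = 3s = 8.5×10⁻³ mol L⁻¹

8.5×10⁻³ M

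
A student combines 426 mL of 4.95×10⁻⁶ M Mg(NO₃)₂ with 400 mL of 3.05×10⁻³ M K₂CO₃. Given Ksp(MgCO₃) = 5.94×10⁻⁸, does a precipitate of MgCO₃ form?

Total volume after mixing = 426 + 400 = 826 mL.
[Mg²⁺] = (4.95×10⁻⁶)(426)/826 = 2.55×10⁻⁶ M
[CO₃²⁻] = (3.05×10⁻³)(400)/826 = 1.48×10⁻³ M
Q = [Mg²⁺][CO₃²⁻] = 3.77×10⁻⁹
Q < Ksp (3.77×10⁻⁹ vs 5.94×10⁻⁸); the solution remains unsaturated and no precipitate forms.

No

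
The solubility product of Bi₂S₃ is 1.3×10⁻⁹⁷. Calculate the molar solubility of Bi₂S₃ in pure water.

Bi₂S₃(s) ⇌ 2 Bi³⁺(aq) + 3 S²⁻(aq)
With molar solubility s: [Bi³⁺] = 2s, [S²⁻] = 3s.
Ksp = [Bi³⁺]^2[S²⁻]^3 = (2s)^2 · (3s)^3 = 108s^5
108s^5 = 1.3×10⁻⁹⁷  ⇒  s^5 = 1.2×10⁻⁹⁹
s = (1.2×10⁻⁹⁹)^(1/5) = 1.6×10⁻²⁰ M

1.6×10⁻²⁰ M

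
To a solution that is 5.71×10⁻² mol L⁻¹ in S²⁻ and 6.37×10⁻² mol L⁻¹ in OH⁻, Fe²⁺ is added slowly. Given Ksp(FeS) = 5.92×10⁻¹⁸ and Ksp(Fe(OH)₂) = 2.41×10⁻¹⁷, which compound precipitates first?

FeS

The threshold for precipitation is Q = Ksp.
For FeS: [Fe²⁺] = (Ksp/[S²⁻]) = 1.04×10⁻¹⁶ mol L⁻¹
For Fe(OH)₂: [Fe²⁺] = (Ksp/[OH⁻]^2) = 5.94×10⁻¹⁵ mol L⁻¹
FeS requires the lower [Fe²⁺], so it precipitates first.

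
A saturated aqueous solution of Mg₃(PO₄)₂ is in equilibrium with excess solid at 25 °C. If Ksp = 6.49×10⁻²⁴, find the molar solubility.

9.03×10⁻⁶ M

Mg₃(PO₄)₂(s) ⇌ 3 Mg²⁺(aq) + 2 PO₄³⁻(aq)
If s mol/L of Mg₃(PO₄)₂ dissolves, [Mg²⁺] = 3s and [PO₄³⁻] = 2s.
Ksp = [Mg²⁺]^3[PO₄³⁻]^2 = (3s)^3 · (2s)^2 = 108s^5
108s^5 = 6.49×10⁻²⁴  ⇒  s^5 = 6.01×10⁻²⁶
s = (6.01×10⁻²⁶)^(1/5) = 9.03×10⁻⁶ mol L⁻¹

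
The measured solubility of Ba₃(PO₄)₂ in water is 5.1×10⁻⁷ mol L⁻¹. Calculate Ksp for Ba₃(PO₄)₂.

Ba₃(PO₄)₂(s) ⇌ 3 Ba²⁺(aq) + 2 PO₄³⁻(aq)
With molar solubility s: [Ba²⁺] = 3s, [PO₄³⁻] = 2s.
Ksp = [Ba²⁺]^3[PO₄³⁻]^2 = (3s)^3 · (2s)^2 = 108s^5
Ksp = 108 × (5.1×10⁻⁷)^5 = 3.7×10⁻³⁰

Ksp = 3.7×10⁻³⁰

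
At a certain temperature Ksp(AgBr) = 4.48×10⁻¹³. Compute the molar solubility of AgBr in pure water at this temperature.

AgBr(s) ⇌ Ag⁺(aq) + Br⁻(aq)
Call the molar solubility s, so that [Ag⁺] = s and [Br⁻] = s.
Ksp = [Ag⁺][Br⁻] = s · s = s^2
s^2 = 4.48×10⁻¹³
s = (4.48×10⁻¹³)^(1/2) = 6.69×10⁻⁷ M

6.69×10⁻⁷ M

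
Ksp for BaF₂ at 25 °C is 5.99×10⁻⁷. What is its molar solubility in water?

BaF₂(s) ⇌ Ba²⁺(aq) + 2 F⁻(aq)
If s mol/L of BaF₂ dissolves, [Ba²⁺] = s and [F⁻] = 2s.
Ksp = [Ba²⁺][F⁻]^2 = s · (2s)^2 = 4s^3
4s^3 = 5.99×10⁻⁷  ⇒  s^3 = 1.50×10⁻⁷
Taking the 3rd root, s = 5.31×10⁻³ mol/L.

5.31×10⁻³ M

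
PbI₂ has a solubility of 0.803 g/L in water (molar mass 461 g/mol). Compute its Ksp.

Molar solubility s = (0.803 g/L) / (461 g/mol) = 1.7419×10⁻³ mol/L
PbI₂(s) ⇌ Pb²⁺(aq) + 2 I⁻(aq)
With molar solubility s: [Pb²⁺] = s, [I⁻] = 2s.
Ksp = [Pb²⁺][I⁻]^2 = s · (2s)^2 = 4s^3
Ksp = 4 × (1.7419×10⁻³)^3 = 2.11×10⁻⁸

Ksp = 2.11×10⁻⁸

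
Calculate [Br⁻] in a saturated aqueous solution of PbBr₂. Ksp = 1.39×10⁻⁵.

PbBr₂(s) ⇌ Pb²⁺(aq) + 2 Br⁻(aq)
With molar solubility s: [Pb²⁺] = s, [Br⁻] = 2s.
Ksp = [Pb²⁺][Br⁻]^2 = s · (2s)^2 = 4s^3 = 1.39×10⁻⁵
s = 1.51×10⁻² mol L⁻¹
[Br⁻] = 2s = 3.03×10⁻² mol L⁻¹

3.03×10⁻² M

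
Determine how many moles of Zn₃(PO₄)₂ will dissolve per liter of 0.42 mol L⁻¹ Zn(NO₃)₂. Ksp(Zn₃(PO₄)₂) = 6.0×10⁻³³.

Zn₃(PO₄)₂(s) ⇌ 3 Zn²⁺(aq) + 2 PO₄³⁻(aq)
With Zn²⁺ already at 0.42 mol L⁻¹ and s small, take [Zn²⁺] ≈ 0.42 mol L⁻¹ and [PO₄³⁻] = 2s.
Ksp = [Zn²⁺]^3[PO₄³⁻]^2 = (0.42)^3(2s)^2
(2s)^2 = 6.0×10⁻³³ / (0.42)^3 = 8.1×10⁻³²
s = 1.4×10⁻¹⁶ mol L⁻¹

1.4×10⁻¹⁶ M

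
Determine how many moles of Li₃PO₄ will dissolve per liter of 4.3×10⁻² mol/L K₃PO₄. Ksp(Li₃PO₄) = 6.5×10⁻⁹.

1.8×10⁻³ M

Li₃PO₄(s) ⇌ 3 Li⁺(aq) + PO₄³⁻(aq)
PO₄³⁻ is already present at 4.3×10⁻² mol/L. If s mol/L of Li₃PO₄ dissolves, [Li⁺] = 3s while [PO₄³⁻] ≈ 4.3×10⁻² mol/L.
Ksp = [Li⁺]^3[PO₄³⁻] = (3s)^3(4.3×10⁻²)
(3s)^3 = 6.5×10⁻⁹ / (4.3×10⁻²) = 1.5×10⁻⁷
s = 1.8×10⁻³ mol/L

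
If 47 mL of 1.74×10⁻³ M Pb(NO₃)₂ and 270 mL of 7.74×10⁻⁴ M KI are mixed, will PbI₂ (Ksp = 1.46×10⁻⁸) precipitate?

No

After mixing, V = 47 mL + 270 mL = 317 mL.
[Pb²⁺] = (1.74×10⁻³)(47)/317 = 2.58×10⁻⁴ M
[I⁻] = (7.74×10⁻⁴)(270)/317 = 6.59×10⁻⁴ M
Q = [Pb²⁺][I⁻]^2 = 1.12×10⁻¹⁰
Q < Ksp (1.12×10⁻¹⁰ vs 1.46×10⁻⁸); the solution remains unsaturated and no precipitate forms.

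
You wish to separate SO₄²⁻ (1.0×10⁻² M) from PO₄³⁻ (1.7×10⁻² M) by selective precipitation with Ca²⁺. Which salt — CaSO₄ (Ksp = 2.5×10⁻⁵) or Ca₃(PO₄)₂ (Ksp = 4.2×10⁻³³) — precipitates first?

Ca₃(PO₄)₂

A salt starts to precipitate once the ion product Q reaches its Ksp.
For CaSO₄: [Ca²⁺] = (Ksp/[SO₄²⁻]) = 2.5×10⁻³ M
For Ca₃(PO₄)₂: [Ca²⁺] = (Ksp/[PO₄³⁻]^2)^(1/3) = 2.4×10⁻¹⁰ M
Ca₃(PO₄)₂ requires the lower [Ca²⁺], so it precipitates first.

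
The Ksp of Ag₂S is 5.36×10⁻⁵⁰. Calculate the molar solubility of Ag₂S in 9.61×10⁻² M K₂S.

Ag₂S(s) ⇌ 2 Ag⁺(aq) + S²⁻(aq)
S²⁻ is already present at 9.61×10⁻² M. If s mol/L of Ag₂S dissolves, [Ag⁺] = 2s while [S²⁻] ≈ 9.61×10⁻² M.
Ksp = [Ag⁺]^2[S²⁻] = (2s)^2(9.61×10⁻²)
(2s)^2 = 5.36×10⁻⁵⁰ / (9.61×10⁻²) = 5.58×10⁻⁴⁹
s = 3.73×10⁻²⁵ M

3.73×10⁻²⁵ M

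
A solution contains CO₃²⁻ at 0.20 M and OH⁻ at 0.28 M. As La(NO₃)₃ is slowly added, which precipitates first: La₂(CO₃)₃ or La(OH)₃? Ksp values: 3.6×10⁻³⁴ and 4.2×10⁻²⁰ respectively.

A salt starts to precipitate once the ion product Q reaches its Ksp.
For La₂(CO₃)₃: [La³⁺] = (Ksp/[CO₃²⁻]^3)^(1/2) = 2.1×10⁻¹⁶ M
For La(OH)₃: [La³⁺] = (Ksp/[OH⁻]^3) = 1.9×10⁻¹⁸ M
Since La(OH)₃ needs less La³⁺ to reach saturation, it precipitates first.

La(OH)₃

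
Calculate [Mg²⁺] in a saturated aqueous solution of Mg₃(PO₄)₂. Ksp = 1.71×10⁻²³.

Mg₃(PO₄)₂(s) ⇌ 3 Mg²⁺(aq) + 2 PO₄³⁻(aq)
Let s be the molar solubility. Then [Mg²⁺] = 3s and [PO₄³⁻] = 2s.
Ksp = [Mg²⁺]^3[PO₄³⁻]^2 = (3s)^3 · (2s)^2 = 108s^5 = 1.71×10⁻²³
s = 1.10×10⁻⁵ mol L⁻¹
[Mg²⁺] = 3s = 3.29×10⁻⁵ mol L⁻¹

3.29×10⁻⁵ M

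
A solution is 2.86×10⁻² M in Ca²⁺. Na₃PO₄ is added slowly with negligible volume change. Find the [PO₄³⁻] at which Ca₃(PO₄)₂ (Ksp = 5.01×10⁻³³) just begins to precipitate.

1.46×10⁻¹⁴ M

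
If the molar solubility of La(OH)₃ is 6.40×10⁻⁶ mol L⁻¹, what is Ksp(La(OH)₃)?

Ksp = 4.53×10⁻²⁰

La(OH)₃(s) ⇌ La³⁺(aq) + 3 OH⁻(aq)
For each mole of La(OH)₃ that dissolves per liter, [La³⁺] = s and [OH⁻] = 3s; let s denote this solubility.
Ksp = [La³⁺][OH⁻]^3 = s · (3s)^3 = 27s^4
Ksp = 27 × (6.40×10⁻⁶)^4 = 4.53×10⁻²⁰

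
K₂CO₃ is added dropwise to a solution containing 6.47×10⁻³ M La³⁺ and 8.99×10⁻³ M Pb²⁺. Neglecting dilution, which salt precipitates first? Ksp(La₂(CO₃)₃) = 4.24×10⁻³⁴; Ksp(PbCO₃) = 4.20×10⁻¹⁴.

The threshold for precipitation is Q = Ksp.
For La₂(CO₃)₃: [CO₃²⁻] = (Ksp/[La³⁺]^2)^(1/3) = 2.16×10⁻¹⁰ M
For PbCO₃: [CO₃²⁻] = (Ksp/[Pb²⁺]) = 4.67×10⁻¹² M
Since PbCO₃ needs less CO₃²⁻ to reach saturation, it precipitates first.

PbCO₃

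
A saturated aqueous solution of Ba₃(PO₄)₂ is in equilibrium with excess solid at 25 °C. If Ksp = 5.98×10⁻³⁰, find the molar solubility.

Ba₃(PO₄)₂(s) ⇌ 3 Ba²⁺(aq) + 2 PO₄³⁻(aq)
For each mole of Ba₃(PO₄)₂ that dissolves per liter, [Ba²⁺] = 3s and [PO₄³⁻] = 2s; let s denote this solubility.
Ksp = [Ba²⁺]^3[PO₄³⁻]^2 = (3s)^3 · (2s)^2 = 108s^5
108s^5 = 5.98×10⁻³⁰  ⇒  s^5 = 5.54×10⁻³²
s = (5.54×10⁻³²)^(1/5) = 5.61×10⁻⁷ mol/L

5.61×10⁻⁷ M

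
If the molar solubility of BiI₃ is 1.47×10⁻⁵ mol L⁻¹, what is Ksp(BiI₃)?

BiI₃(s) ⇌ Bi³⁺(aq) + 3 I⁻(aq)
If s mol/L of BiI₃ dissolves, [Bi³⁺] = s and [I⁻] = 3s.
Ksp = [Bi³⁺][I⁻]^3 = s · (3s)^3 = 27s^4
Ksp = 27 × (1.47×10⁻⁵)^4 = 1.26×10⁻¹⁸

Ksp = 1.26×10⁻¹⁸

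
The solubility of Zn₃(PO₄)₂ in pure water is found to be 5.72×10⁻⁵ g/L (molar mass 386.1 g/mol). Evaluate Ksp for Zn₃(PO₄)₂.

Molar solubility s = (5.72×10⁻⁵ g/L) / (386.1 g/mol) = 1.4815×10⁻⁷ mol/L
Zn₃(PO₄)₂(s) ⇌ 3 Zn²⁺(aq) + 2 PO₄³⁻(aq)
For each mole of Zn₃(PO₄)₂ that dissolves per liter, [Zn²⁺] = 3s and [PO₄³⁻] = 2s; let s denote this solubility.
Ksp = [Zn²⁺]^3[PO₄³⁻]^2 = (3s)^3 · (2s)^2 = 108s^5
Ksp = 108 × (1.4815×10⁻⁷)^5 = 7.71×10⁻³³

Ksp = 7.71×10⁻³³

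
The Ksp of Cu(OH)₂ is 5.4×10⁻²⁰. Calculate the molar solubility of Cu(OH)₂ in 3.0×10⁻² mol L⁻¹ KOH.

6.0×10⁻¹⁷ M

Cu(OH)₂(s) ⇌ Cu²⁺(aq) + 2 OH⁻(aq)
OH⁻ is already present at 3.0×10⁻² mol L⁻¹. If s mol/L of Cu(OH)₂ dissolves, [Cu²⁺] = s while [OH⁻] ≈ 3.0×10⁻² mol L⁻¹.
Ksp = [Cu²⁺][OH⁻]^2 = s(3.0×10⁻²)^2
s = 5.4×10⁻²⁰ / (3.0×10⁻²)^2 = 6.0×10⁻¹⁷
s = 6.0×10⁻¹⁷ mol L⁻¹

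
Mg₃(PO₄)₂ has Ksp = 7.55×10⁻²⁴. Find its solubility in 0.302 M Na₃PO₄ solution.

Mg₃(PO₄)₂(s) ⇌ 3 Mg²⁺(aq) + 2 PO₄³⁻(aq)
PO₄³⁻ is already present at 0.302 M. If s mol/L of Mg₃(PO₄)₂ dissolves, [Mg²⁺] = 3s while [PO₄³⁻] ≈ 0.302 M.
Ksp = [Mg²⁺]^3[PO₄³⁻]^2 = (3s)^3(0.302)^2
(3s)^3 = 7.55×10⁻²⁴ / (0.302)^2 = 8.28×10⁻²³
s = 1.45×10⁻⁸ M

1.45×10⁻⁸ M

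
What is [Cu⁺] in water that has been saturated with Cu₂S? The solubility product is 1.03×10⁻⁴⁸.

Cu₂S(s) ⇌ 2 Cu⁺(aq) + S²⁻(aq)
Call the molar solubility s, so that [Cu⁺] = 2s and [S²⁻] = s.
Ksp = [Cu⁺]^2[S²⁻] = (2s)^2 · s = 4s^3 = 1.03×10⁻⁴⁸
s = 6.36×10⁻¹⁷ mol/L
[Cu⁺] = 2s = 1.27×10⁻¹⁶ mol/L

1.27×10⁻¹⁶ M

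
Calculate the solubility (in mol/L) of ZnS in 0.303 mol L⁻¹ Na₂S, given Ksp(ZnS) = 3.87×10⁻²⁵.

1.28×10⁻²⁴ M

ZnS(s) ⇌ Zn²⁺(aq) + S²⁻(aq)
With S²⁻ already at 0.303 mol L⁻¹ and s small, take [S²⁻] ≈ 0.303 mol L⁻¹ and [Zn²⁺] = s.
Ksp = [Zn²⁺][S²⁻] = s(0.303)
s = 3.87×10⁻²⁵ / (0.303) = 1.28×10⁻²⁴
s = 1.28×10⁻²⁴ mol L⁻¹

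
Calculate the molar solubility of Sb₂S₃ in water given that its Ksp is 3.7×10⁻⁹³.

1.3×10⁻¹⁹ M

Sb₂S₃(s) ⇌ 2 Sb³⁺(aq) + 3 S²⁻(aq)
For each mole of Sb₂S₃ that dissolves per liter, [Sb³⁺] = 2s and [S²⁻] = 3s; let s denote this solubility.
Ksp = [Sb³⁺]^2[S²⁻]^3 = (2s)^2 · (3s)^3 = 108s^5
108s^5 = 3.7×10⁻⁹³  ⇒  s^5 = 3.4×10⁻⁹⁵
s = (3.4×10⁻⁹⁵)^(1/5) = 1.3×10⁻¹⁹ mol L⁻¹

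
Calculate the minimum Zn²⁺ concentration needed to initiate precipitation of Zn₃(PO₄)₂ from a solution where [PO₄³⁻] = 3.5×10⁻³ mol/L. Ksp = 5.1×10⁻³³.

Precipitation begins when Q = Ksp.
Zn₃(PO₄)₂(s) ⇌ 3 Zn²⁺(aq) + 2 PO₄³⁻(aq)
Ksp = [Zn²⁺]^3[PO₄³⁻]^2 = [Zn²⁺]^3(3.5×10⁻³)^2
[Zn²⁺]^3 = 5.1×10⁻³³ / (3.5×10⁻³)^2 = 4.2×10⁻²⁸
[Zn²⁺] = 7.5×10⁻¹⁰ mol/L

7.5×10⁻¹⁰ M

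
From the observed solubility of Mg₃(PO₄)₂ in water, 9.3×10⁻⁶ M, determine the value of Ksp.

Ksp = 7.5×10⁻²⁴

Mg₃(PO₄)₂(s) ⇌ 3 Mg²⁺(aq) + 2 PO₄³⁻(aq)
Let s be the molar solubility. Then [Mg²⁺] = 3s and [PO₄³⁻] = 2s.
Ksp = [Mg²⁺]^3[PO₄³⁻]^2 = (3s)^3 · (2s)^2 = 108s^5
Ksp = 108 × (9.3×10⁻⁶)^5 = 7.5×10⁻²⁴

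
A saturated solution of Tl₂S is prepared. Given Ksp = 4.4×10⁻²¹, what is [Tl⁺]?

2.1×10⁻⁷ M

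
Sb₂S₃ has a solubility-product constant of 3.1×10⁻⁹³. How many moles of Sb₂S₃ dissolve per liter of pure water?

Sb₂S₃(s) ⇌ 2 Sb³⁺(aq) + 3 S²⁻(aq)
For each mole of Sb₂S₃ that dissolves per liter, [Sb³⁺] = 2s and [S²⁻] = 3s; let s denote this solubility.
Ksp = [Sb³⁺]^2[S²⁻]^3 = (2s)^2 · (3s)^3 = 108s^5
108s^5 = 3.1×10⁻⁹³  ⇒  s^5 = 2.9×10⁻⁹⁵
s = 1.2×10⁻¹⁹ mol/L

1.2×10⁻¹⁹ M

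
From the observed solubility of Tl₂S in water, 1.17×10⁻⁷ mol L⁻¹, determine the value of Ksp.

Ksp = 6.41×10⁻²¹

Tl₂S(s) ⇌ 2 Tl⁺(aq) + S²⁻(aq)
Let s be the molar solubility. Then [Tl⁺] = 2s and [S²⁻] = s.
Ksp = [Tl⁺]^2[S²⁻] = (2s)^2 · s = 4s^3
Ksp = 4 × (1.17×10⁻⁷)^3 = 6.41×10⁻²¹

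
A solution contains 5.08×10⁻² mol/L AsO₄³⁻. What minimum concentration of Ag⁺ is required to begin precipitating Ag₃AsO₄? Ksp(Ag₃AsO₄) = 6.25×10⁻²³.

1.07×10⁻⁷ M

Each salt precipitates once Q = Ksp for that salt.
Ag₃AsO₄(s) ⇌ 3 Ag⁺(aq) + AsO₄³⁻(aq)
Ksp = [Ag⁺]^3[AsO₄³⁻] = [Ag⁺]^3(5.08×10⁻²)
[Ag⁺]^3 = 6.25×10⁻²³ / (5.08×10⁻²) = 1.23×10⁻²¹
[Ag⁺] = 1.07×10⁻⁷ mol/L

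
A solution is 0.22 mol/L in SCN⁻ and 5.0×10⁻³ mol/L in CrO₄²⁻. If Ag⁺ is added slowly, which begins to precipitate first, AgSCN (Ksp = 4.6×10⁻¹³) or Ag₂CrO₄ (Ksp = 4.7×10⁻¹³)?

The threshold for precipitation is Q = Ksp.
For AgSCN: [Ag⁺] = (Ksp/[SCN⁻]) = 2.1×10⁻¹² mol/L
For Ag₂CrO₄: [Ag⁺] = (Ksp/[CrO₄²⁻])^(1/2) = 9.7×10⁻⁶ mol/L
The smaller threshold [Ag⁺] is reached first, so AgSCN precipitates first.

AgSCN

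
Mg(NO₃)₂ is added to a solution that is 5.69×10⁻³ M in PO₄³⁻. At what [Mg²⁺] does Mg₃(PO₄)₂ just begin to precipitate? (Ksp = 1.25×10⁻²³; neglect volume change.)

The threshold for precipitation is Q = Ksp.
Mg₃(PO₄)₂(s) ⇌ 3 Mg²⁺(aq) + 2 PO₄³⁻(aq)
Ksp = [Mg²⁺]^3[PO₄³⁻]^2 = [Mg²⁺]^3(5.69×10⁻³)^2
[Mg²⁺]^3 = 1.25×10⁻²³ / (5.69×10⁻³)^2 = 3.86×10⁻¹⁹
[Mg²⁺] = 7.28×10⁻⁷ M

7.28×10⁻⁷ M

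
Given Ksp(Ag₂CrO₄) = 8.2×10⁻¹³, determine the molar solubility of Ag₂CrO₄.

5.9×10⁻⁵ M

Ag₂CrO₄(s) ⇌ 2 Ag⁺(aq) + CrO₄²⁻(aq)
Call the molar solubility s, so that [Ag⁺] = 2s and [CrO₄²⁻] = s.
Ksp = [Ag⁺]^2[CrO₄²⁻] = (2s)^2 · s = 4s^3
4s^3 = 8.2×10⁻¹³  ⇒  s^3 = 2.1×10⁻¹³
Taking the 3rd root, s = 5.9×10⁻⁵ mol L⁻¹.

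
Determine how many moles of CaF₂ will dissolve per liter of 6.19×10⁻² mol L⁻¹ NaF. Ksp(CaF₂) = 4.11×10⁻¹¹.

CaF₂(s) ⇌ Ca²⁺(aq) + 2 F⁻(aq)
The solution already contains F⁻ at 6.19×10⁻² mol L⁻¹. Let s be the molar solubility of CaF₂.
[F⁻] ≈ 6.19×10⁻² mol L⁻¹ (common ion dominates); [Ca²⁺] = s.
Ksp = [Ca²⁺][F⁻]^2 = s(6.19×10⁻²)^2
s = 4.11×10⁻¹¹ / (6.19×10⁻²)^2 = 1.07×10⁻⁸
s = 1.07×10⁻⁸ mol L⁻¹

1.07×10⁻⁸ M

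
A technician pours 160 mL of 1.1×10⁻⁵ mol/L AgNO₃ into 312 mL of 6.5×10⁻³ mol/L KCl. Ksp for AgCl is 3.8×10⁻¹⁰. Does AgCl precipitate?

Yes

After mixing, V = 160 mL + 312 mL = 472 mL.
[Ag⁺] = (1.1×10⁻⁵)(160)/472 = 3.7×10⁻⁶ mol/L
[Cl⁻] = (6.5×10⁻³)(312)/472 = 4.3×10⁻³ mol/L
Q = [Ag⁺][Cl⁻] = 1.6×10⁻⁸
Because Q > Ksp (1.6×10⁻⁸ vs 3.8×10⁻¹⁰), a precipitate of AgCl forms.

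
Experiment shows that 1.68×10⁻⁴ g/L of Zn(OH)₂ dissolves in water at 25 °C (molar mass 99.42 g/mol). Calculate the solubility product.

Ksp = 1.93×10⁻¹⁷

Molar solubility s = (1.68×10⁻⁴ g/L) / (99.42 g/mol) = 1.6898×10⁻⁶ mol/L
Zn(OH)₂(s) ⇌ Zn²⁺(aq) + 2 OH⁻(aq)
Call the molar solubility s, so that [Zn²⁺] = s and [OH⁻] = 2s.
Ksp = [Zn²⁺][OH⁻]^2 = s · (2s)^2 = 4s^3
Ksp = 4 × (1.6898×10⁻⁶)^3 = 1.93×10⁻¹⁷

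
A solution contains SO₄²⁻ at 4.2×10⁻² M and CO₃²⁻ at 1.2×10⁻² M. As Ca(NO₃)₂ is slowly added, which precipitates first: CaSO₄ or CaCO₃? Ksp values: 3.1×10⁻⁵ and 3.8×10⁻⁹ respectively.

Precipitation begins when Q = Ksp.
For CaSO₄: [Ca²⁺] = (Ksp/[SO₄²⁻]) = 7.4×10⁻⁴ M
For CaCO₃: [Ca²⁺] = (Ksp/[CO₃²⁻]) = 3.2×10⁻⁷ M
CaCO₃ requires the lower [Ca²⁺], so it precipitates first.

CaCO₃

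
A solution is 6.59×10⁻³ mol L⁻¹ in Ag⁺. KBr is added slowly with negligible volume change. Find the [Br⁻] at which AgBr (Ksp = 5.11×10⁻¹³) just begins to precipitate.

7.75×10⁻¹¹ M

Precipitation of each salt begins when its ion product equals Ksp.
AgBr(s) ⇌ Ag⁺(aq) + Br⁻(aq)
Ksp = [Ag⁺][Br⁻] = [Br⁻](6.59×10⁻³)
[Br⁻] = 5.11×10⁻¹³ / (6.59×10⁻³) = 7.75×10⁻¹¹
[Br⁻] = 7.75×10⁻¹¹ mol L⁻¹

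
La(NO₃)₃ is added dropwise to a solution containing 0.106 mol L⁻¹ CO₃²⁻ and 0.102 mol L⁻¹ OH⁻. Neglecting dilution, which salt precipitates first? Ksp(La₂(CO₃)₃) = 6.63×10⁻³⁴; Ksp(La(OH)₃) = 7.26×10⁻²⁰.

The threshold for precipitation is Q = Ksp.
For La₂(CO₃)₃: [La³⁺] = (Ksp/[CO₃²⁻]^3)^(1/2) = 7.46×10⁻¹⁶ mol L⁻¹
For La(OH)₃: [La³⁺] = (Ksp/[OH⁻]^3) = 6.84×10⁻¹⁷ mol L⁻¹
The smaller threshold [La³⁺] is reached first, so La(OH)₃ precipitates first.

La(OH)₃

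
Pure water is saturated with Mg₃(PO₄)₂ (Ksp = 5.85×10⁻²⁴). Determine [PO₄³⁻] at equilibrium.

1.77×10⁻⁵ M

Mg₃(PO₄)₂(s) ⇌ 3 Mg²⁺(aq) + 2 PO₄³⁻(aq)
If s mol/L of Mg₃(PO₄)₂ dissolves, [Mg²⁺] = 3s and [PO₄³⁻] = 2s.
Ksp = [Mg²⁺]^3[PO₄³⁻]^2 = (3s)^3 · (2s)^2 = 108s^5 = 5.85×10⁻²⁴
s = 8.85×10⁻⁶ mol L⁻¹
[PO₄³⁻] = 2s = 1.77×10⁻⁵ mol L⁻¹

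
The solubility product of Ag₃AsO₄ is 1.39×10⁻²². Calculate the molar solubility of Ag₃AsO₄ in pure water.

1.51×10⁻⁶ M

Ag₃AsO₄(s) ⇌ 3 Ag⁺(aq) + AsO₄³⁻(aq)
If s mol/L of Ag₃AsO₄ dissolves, [Ag⁺] = 3s and [AsO₄³⁻] = s.
Ksp = [Ag⁺]^3[AsO₄³⁻] = (3s)^3 · s = 27s^4
27s^4 = 1.39×10⁻²²  ⇒  s^4 = 5.15×10⁻²⁴
s = 1.51×10⁻⁶ M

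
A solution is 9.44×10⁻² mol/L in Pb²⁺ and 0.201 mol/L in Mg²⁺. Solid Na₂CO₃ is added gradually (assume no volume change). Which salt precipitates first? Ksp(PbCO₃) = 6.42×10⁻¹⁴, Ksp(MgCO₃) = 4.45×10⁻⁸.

Precipitation begins when Q = Ksp.
For PbCO₃: [CO₃²⁻] = (Ksp/[Pb²⁺]) = 6.80×10⁻¹³ mol/L
For MgCO₃: [CO₃²⁻] = (Ksp/[Mg²⁺]) = 2.21×10⁻⁷ mol/L
Since PbCO₃ needs less CO₃²⁻ to reach saturation, it precipitates first.

PbCO₃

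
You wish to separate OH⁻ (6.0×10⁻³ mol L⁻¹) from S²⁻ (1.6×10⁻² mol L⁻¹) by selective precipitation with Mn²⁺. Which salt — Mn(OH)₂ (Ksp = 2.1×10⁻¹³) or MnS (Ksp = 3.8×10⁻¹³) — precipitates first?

MnS

The threshold for precipitation is Q = Ksp.
For Mn(OH)₂: [Mn²⁺] = (Ksp/[OH⁻]^2) = 5.8×10⁻⁹ mol L⁻¹
For MnS: [Mn²⁺] = (Ksp/[S²⁻]) = 2.4×10⁻¹¹ mol L⁻¹
MnS requires the lower [Mn²⁺], so it precipitates first.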